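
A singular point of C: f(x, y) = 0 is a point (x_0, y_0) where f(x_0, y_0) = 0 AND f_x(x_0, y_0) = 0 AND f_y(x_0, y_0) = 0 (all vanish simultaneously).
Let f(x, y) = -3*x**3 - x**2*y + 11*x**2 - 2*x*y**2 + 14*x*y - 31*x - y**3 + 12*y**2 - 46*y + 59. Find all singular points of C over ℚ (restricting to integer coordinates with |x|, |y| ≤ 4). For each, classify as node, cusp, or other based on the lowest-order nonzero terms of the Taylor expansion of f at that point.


Singular points: {(1, 3)}; classification: node.

Compute partial derivatives:
  f_x = -9*x**2 - 2*x*y + 22*x - 2*y**2 + 14*y - 31.
  f_y = -x**2 - 4*x*y + 14*x - 3*y**2 + 24*y - 46.
Scan x_0 ∈ {−4, ..., 4}. For each x_0, f_y(x_0, y) is a polynomial in y; find its integer roots y ∈ {−4, ..., 4}, then test f_x and f at those candidates.
  x = -4: f_y(-4, y) = -3*y**2 + 40*y - 118; no integer root y with |y| ≤ 4.
  x = -3: f_y(-3, y) = -3*y**2 + 36*y - 97; no integer root y with |y| ≤ 4.
  x = -2: f_y(-2, y) = -3*y**2 + 32*y - 78; no integer root y with |y| ≤ 4.
  x = -1: f_y(-1, y) = -3*y**2 + 28*y - 61; no integer root y with |y| ≤ 4.
  x = 0: f_y(0, y) = -3*y**2 + 24*y - 46; no integer root y with |y| ≤ 4.
  x = 1: f_y(1, y) = -3*y**2 + 20*y - 33; vanishes at y ∈ {3}. (1, 3): f_x = 0, f = 0 — SINGULAR.
  x = 2: f_y(2, y) = -3*y**2 + 16*y - 22; no integer root y with |y| ≤ 4.
  x = 3: f_y(3, y) = -3*y**2 + 12*y - 13; no integer root y with |y| ≤ 4.
  x = 4: f_y(4, y) = -3*y**2 + 8*y - 6; no integer root y with |y| ≤ 4.
Only singular point on the grid: (1, 3).
Classify: substitute x = 1 + u, y = 3 + v and expand: f = -3*u**3 - u**2*v - u**2 - 2*u*v**2 - v**3 + v**2.
No constant or linear terms (consistent with a singular point). Quadratic part: -u**2 + v**2. Cubic part: -3*u**3 - u**2*v - 2*u*v**2 - v**3.
The quadratic part v**2 - u**2 = (v − u)(v + u) splits into two distinct linear factors, so there are two distinct tangent lines y − 3 = ±(x − 1) — this is a node (ordinary double point).
Classification: node.


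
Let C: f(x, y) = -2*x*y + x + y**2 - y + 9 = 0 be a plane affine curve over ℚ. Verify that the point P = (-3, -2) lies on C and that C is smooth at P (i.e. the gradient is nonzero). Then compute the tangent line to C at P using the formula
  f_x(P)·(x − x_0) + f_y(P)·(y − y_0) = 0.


Tangent line at P: 5*x + y + 17 = 0.

Step 1: f(-3, -2) = 0, so P lies on C.
Step 2: partial derivatives
  f_x(x, y) = 1 - 2*y, f_y(x, y) = -2*x + 2*y - 1.
  f_x(P) = 5, f_y(P) = 1 (gradient nonzero, so P is smooth).
Step 3: tangent line at P: 5·(x − -3) + 1·(y − -2) = 0.
Expanding: 5*x + y + 17 = 0.


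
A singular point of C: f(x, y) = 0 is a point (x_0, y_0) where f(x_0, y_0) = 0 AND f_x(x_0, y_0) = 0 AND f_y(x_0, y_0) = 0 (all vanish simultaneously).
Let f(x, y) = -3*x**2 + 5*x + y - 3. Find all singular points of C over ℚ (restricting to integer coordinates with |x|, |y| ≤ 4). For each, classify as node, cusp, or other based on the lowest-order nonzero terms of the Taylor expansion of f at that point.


No singular points in the scanned grid; C is smooth there.

Compute partial derivatives:
  f_x = 5 - 6*x.
  f_y = 1.
f_y = 1 is a nonzero constant, so f_y never vanishes: no point (x, y) can satisfy f = f_x = f_y = 0. In particular no (x, y) ∈ {−4, ..., 4}² is singular; the curve is smooth.


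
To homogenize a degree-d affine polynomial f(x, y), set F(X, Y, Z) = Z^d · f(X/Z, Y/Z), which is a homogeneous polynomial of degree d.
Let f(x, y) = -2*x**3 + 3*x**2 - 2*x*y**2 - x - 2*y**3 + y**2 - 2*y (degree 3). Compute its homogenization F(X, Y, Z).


F(X, Y, Z) = -2*X**3 + 3*X**2*Z - 2*X*Y**2 - X*Z**2 - 2*Y**3 + Y**2*Z - 2*Y*Z**2

deg(f) = 3.
Substitute x = X/Z, y = Y/Z into f, then multiply by Z^3.
  monomial -2·x^3·y^0 ↦ -2·X^3·Y^0·Z^0.
  monomial 3·x^2·y^0 ↦ 3·X^2·Y^0·Z^1.
  monomial -2·x^1·y^2 ↦ -2·X^1·Y^2·Z^0.
  monomial -1·x^1·y^0 ↦ -1·X^1·Y^0·Z^2.
  monomial -2·x^0·y^3 ↦ -2·X^0·Y^3·Z^0.
  monomial 1·x^0·y^2 ↦ 1·X^0·Y^2·Z^1.
  monomial -2·x^0·y^1 ↦ -2·X^0·Y^1·Z^2.
Collecting: F(X, Y, Z) = -2*X**3 + 3*X**2*Z - 2*X*Y**2 - X*Z**2 - 2*Y**3 + Y**2*Z - 2*Y*Z**2.


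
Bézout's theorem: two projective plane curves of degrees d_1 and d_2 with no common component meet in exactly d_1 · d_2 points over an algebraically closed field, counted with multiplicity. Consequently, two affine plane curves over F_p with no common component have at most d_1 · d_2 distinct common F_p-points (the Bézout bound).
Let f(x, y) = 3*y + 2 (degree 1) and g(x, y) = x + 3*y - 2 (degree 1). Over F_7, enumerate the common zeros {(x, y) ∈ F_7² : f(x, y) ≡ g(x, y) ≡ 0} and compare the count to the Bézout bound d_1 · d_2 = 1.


Common zeros: {(4, 4)}; count = 1; Bézout bound = 1.

deg(f) = 1, deg(g) = 1, so Bézout bound = 1.
Scan x ∈ F_7. For each x, list the y ∈ F_7 with f(x, y) ≡ 0 and those with g(x, y) ≡ 0 (mod 7); the common zeros in that column are the intersection.
  x = 0: f ≡ 0 at y ∈ {4}; g ≡ 0 at y ∈ {3}; common: ∅.
  x = 1: f ≡ 0 at y ∈ {4}; g ≡ 0 at y ∈ {5}; common: ∅.
  x = 2: f ≡ 0 at y ∈ {4}; g ≡ 0 at y ∈ {0}; common: ∅.
  x = 3: f ≡ 0 at y ∈ {4}; g ≡ 0 at y ∈ {2}; common: ∅.
  x = 4: f ≡ 0 at y ∈ {4}; g ≡ 0 at y ∈ {4}; common: {4}.
  x = 5: f ≡ 0 at y ∈ {4}; g ≡ 0 at y ∈ {6}; common: ∅.
  x = 6: f ≡ 0 at y ∈ {4}; g ≡ 0 at y ∈ {1}; common: ∅.
Collecting: common zeros = {(4, 4)}, so the count is 1.
Comparison with the Bézout bound: 1 ≤ 1 = deg(f)·deg(g), as expected for curves with no common component (the bound is attained).


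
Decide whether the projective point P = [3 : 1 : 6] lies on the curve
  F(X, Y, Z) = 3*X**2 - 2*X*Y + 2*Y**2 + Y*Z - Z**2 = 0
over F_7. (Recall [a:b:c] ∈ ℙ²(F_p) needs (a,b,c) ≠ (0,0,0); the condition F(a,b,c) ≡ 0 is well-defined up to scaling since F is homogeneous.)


F(3,1,6) ≡ 0 (mod 7); P is on the curve.

Evaluate F(3, 1, 6) term-by-term (mod 7).
  3*X**2 ↦ 3·9·1·1 = 27
  -2*X*Y ↦ -2·3·1·1 = -6
  2*Y**2 ↦ 2·1·1·1 = 2
  Y*Z ↦ 1·1·1·6 = 6
  -Z**2 ↦ -1·1·1·36 = -36
Sum: F(3, 1, 6) = (27) + (-6) + (2) + (6) + (-36) = -7.
Reducing mod 7: -7 ≡ 0 (mod 7).
Since F(a, b, c) ≡ 0 (mod 7), P lies on the curve.


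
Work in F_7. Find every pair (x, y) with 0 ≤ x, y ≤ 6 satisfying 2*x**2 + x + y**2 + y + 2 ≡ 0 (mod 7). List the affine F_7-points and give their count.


Affine F_7-points: {(0, 3), (1, 1), (1, 5), (2, 1), (2, 5), (3, 3), (5, 2), (5, 4)}; count = 8.

For each of the 49 pairs (x, y) ∈ F_7², evaluate f(x, y) mod 7. Record the zeros.
  x = 0: [0↦2, 1↦4, 2↦1, 3↦0, 4↦1, 5↦4, 6↦2]  zeros at y ∈ {3}
  x = 1: [0↦5, 1↦0, 2↦4, 3↦3, 4↦4, 5↦0, 6↦5]  zeros at y ∈ {1, 5}
  x = 2: [0↦5, 1↦0, 2↦4, 3↦3, 4↦4, 5↦0, 6↦5]  zeros at y ∈ {1, 5}
  x = 3: [0↦2, 1↦4, 2↦1, 3↦0, 4↦1, 5↦4, 6↦2]  zeros at y ∈ {3}
  x = 4: [0↦3, 1↦5, 2↦2, 3↦1, 4↦2, 5↦5, 6↦3]  zeros at y ∈ ∅
  x = 5: [0↦1, 1↦3, 2↦0, 3↦6, 4↦0, 5↦3, 6↦1]  zeros at y ∈ {2, 4}
  x = 6: [0↦3, 1↦5, 2↦2, 3↦1, 4↦2, 5↦5, 6↦3]  zeros at y ∈ ∅
Collecting zeros: affine points = {(0, 3), (1, 1), (1, 5), (2, 1), (2, 5), (3, 3), (5, 2), (5, 4)}.
Total count |C(F_7)_aff| = 8.


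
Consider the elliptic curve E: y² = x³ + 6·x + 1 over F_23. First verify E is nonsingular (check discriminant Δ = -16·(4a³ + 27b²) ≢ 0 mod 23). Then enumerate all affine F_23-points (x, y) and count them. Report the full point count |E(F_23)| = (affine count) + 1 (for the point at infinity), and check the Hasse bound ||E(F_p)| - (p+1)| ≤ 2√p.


Affine points = {(0, 1), (0, 22), (1, 10), (1, 13), (3, 0), (5, 8), (5, 15), (6, 0), (7, 8), (7, 15), (8, 3), (8, 20), (9, 5), (9, 18), (10, 7), (10, 16), (11, 8), (11, 15), (14, 0), (15, 4), (15, 19), (17, 5), (17, 18), (20, 5), (20, 18), (21, 2), (21, 21)}; affine count = 27; |E(F_23)| = 28.

Discriminant check: Δ ∝ 4a³ + 27b² = 4·6³ + 27·1² = 4·216 + 27·1 ≡ 17 (mod 23). Nonzero ⇒ E is nonsingular.
For each x ∈ F_23, compute rhs = x³ + 6·x + 1 mod 23, then count y ∈ F_23 with y² ≡ rhs.
  x = 0: rhs = 1, matching y values: 1, 22 (2 points).
  x = 1: rhs = 8, matching y values: 10, 13 (2 points).
  x = 2: rhs = 21, matching y values: none (0 points).
  x = 3: rhs = 0, matching y values: 0 (1 points).
  x = 4: rhs = 20, matching y values: none (0 points).
  x = 5: rhs = 18, matching y values: 8, 15 (2 points).
  x = 6: rhs = 0, matching y values: 0 (1 points).
  x = 7: rhs = 18, matching y values: 8, 15 (2 points).
  x = 8: rhs = 9, matching y values: 3, 20 (2 points).
  x = 9: rhs = 2, matching y values: 5, 18 (2 points).
  x = 10: rhs = 3, matching y values: 7, 16 (2 points).
  x = 11: rhs = 18, matching y values: 8, 15 (2 points).
  x = 12: rhs = 7, matching y values: none (0 points).
  x = 13: rhs = 22, matching y values: none (0 points).
  x = 14: rhs = 0, matching y values: 0 (1 points).
  x = 15: rhs = 16, matching y values: 4, 19 (2 points).
  x = 16: rhs = 7, matching y values: none (0 points).
  x = 17: rhs = 2, matching y values: 5, 18 (2 points).
  x = 18: rhs = 7, matching y values: none (0 points).
  x = 19: rhs = 5, matching y values: none (0 points).
  x = 20: rhs = 2, matching y values: 5, 18 (2 points).
  x = 21: rhs = 4, matching y values: 2, 21 (2 points).
  x = 22: rhs = 17, matching y values: none (0 points).
Total affine count: 27.
Full point count |E(F_23)| = 27 + 1 = 28.
Hasse bound: |28 − (23+1)| = |4| = 4 ≤ 2√23 ≈ 9.5917 ✓.


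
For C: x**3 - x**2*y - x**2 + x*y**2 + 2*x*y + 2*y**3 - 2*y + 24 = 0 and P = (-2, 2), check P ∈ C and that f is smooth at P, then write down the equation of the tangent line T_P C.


Tangent line at P: 32*x + 6*y + 52 = 0.

Step 1: f(-2, 2) = 0, so P lies on C.
Step 2: partial derivatives
  f_x(x, y) = 3*x**2 - 2*x*y - 2*x + y**2 + 2*y, f_y(x, y) = -x**2 + 2*x*y + 2*x + 6*y**2 - 2.
  f_x(P) = 32, f_y(P) = 6 (gradient nonzero, so P is smooth).
Step 3: tangent line at P: 32·(x − -2) + 6·(y − 2) = 0.
Expanding: 32*x + 6*y + 52 = 0.


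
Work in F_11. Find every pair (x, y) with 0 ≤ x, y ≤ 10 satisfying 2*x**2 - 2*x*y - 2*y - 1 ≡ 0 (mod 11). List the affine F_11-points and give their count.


Affine F_11-points: {(0, 5), (1, 3), (2, 3), (3, 9), (4, 2), (5, 5), (6, 9), (7, 4), (8, 4), (9, 2)}; count = 10.

For each of the 121 pairs (x, y) ∈ F_11², evaluate f(x, y) mod 11. Record the zeros.
  x = 0: [0↦10, 1↦8, 2↦6, 3↦4, 4↦2, 5↦0, 6↦9, 7↦7, 8↦5, 9↦3, 10↦1]  zeros at y ∈ {5}
  x = 1: [0↦1, 1↦8, 2↦4, 3↦0, 4↦7, 5↦3, 6↦10, 7↦6, 8↦2, 9↦9, 10↦5]  zeros at y ∈ {3}
  x = 2: [0↦7, 1↦1, 2↦6, 3↦0, 4↦5, 5↦10, 6↦4, 7↦9, 8↦3, 9↦8, 10↦2]  zeros at y ∈ {3}
  x = 3: [0↦6, 1↦9, 2↦1, 3↦4, 4↦7, 5↦10, 6↦2, 7↦5, 8↦8, 9↦0, 10↦3]  zeros at y ∈ {9}
  x = 4: [0↦9, 1↦10, 2↦0, 3↦1, 4↦2, 5↦3, 6↦4, 7↦5, 8↦6, 9↦7, 10↦8]  zeros at y ∈ {2}
  x = 5: [0↦5, 1↦4, 2↦3, 3↦2, 4↦1, 5↦0, 6↦10, 7↦9, 8↦8, 9↦7, 10↦6]  zeros at y ∈ {5}
  x = 6: [0↦5, 1↦2, 2↦10, 3↦7, 4↦4, 5↦1, 6↦9, 7↦6, 8↦3, 9↦0, 10↦8]  zeros at y ∈ {9}
  x = 7: [0↦9, 1↦4, 2↦10, 3↦5, 4↦0, 5↦6, 6↦1, 7↦7, 8↦2, 9↦8, 10↦3]  zeros at y ∈ {4}
  x = 8: [0↦6, 1↦10, 2↦3, 3↦7, 4↦0, 5↦4, 6↦8, 7↦1, 8↦5, 9↦9, 10↦2]  zeros at y ∈ {4}
  x = 9: [0↦7, 1↦9, 2↦0, 3↦2, 4↦4, 5↦6, 6↦8, 7↦10, 8↦1, 9↦3, 10↦5]  zeros at y ∈ {2}
  x = 10: [0↦1, 1↦1, 2↦1, 3↦1, 4↦1, 5↦1, 6↦1, 7↦1, 8↦1, 9↦1, 10↦1]  zeros at y ∈ ∅
Collecting zeros: affine points = {(0, 5), (1, 3), (2, 3), (3, 9), (4, 2), (5, 5), (6, 9), (7, 4), (8, 4), (9, 2)}.
Total count |C(F_11)_aff| = 10.


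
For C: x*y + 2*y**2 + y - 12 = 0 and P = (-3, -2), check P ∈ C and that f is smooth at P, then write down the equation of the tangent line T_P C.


Tangent line at P: -2*x - 10*y - 26 = 0.

Step 1: f(-3, -2) = 0, so P lies on C.
Step 2: partial derivatives
  f_x(x, y) = y, f_y(x, y) = x + 4*y + 1.
  f_x(P) = -2, f_y(P) = -10 (gradient nonzero, so P is smooth).
Step 3: tangent line at P: -2·(x − -3) + -10·(y − -2) = 0.
Expanding: -2*x - 10*y - 26 = 0.


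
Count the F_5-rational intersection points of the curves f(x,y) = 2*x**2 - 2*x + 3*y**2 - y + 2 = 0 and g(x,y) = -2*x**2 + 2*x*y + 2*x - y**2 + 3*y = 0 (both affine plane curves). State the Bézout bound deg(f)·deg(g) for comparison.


Common zeros: {(4, 3)}; count = 1; Bézout bound = 4.

deg(f) = 2, deg(g) = 2, so Bézout bound = 4.
Scan x ∈ F_5. For each x, list the y ∈ F_5 with f(x, y) ≡ 0 and those with g(x, y) ≡ 0 (mod 5); the common zeros in that column are the intersection.
  x = 0: f ≡ 0 at y ∈ ∅; g ≡ 0 at y ∈ {0, 3}; common: ∅.
  x = 1: f ≡ 0 at y ∈ ∅; g ≡ 0 at y ∈ {0}; common: ∅.
  x = 2: f ≡ 0 at y ∈ {3, 4}; g ≡ 0 at y ∈ ∅; common: ∅.
  x = 3: f ≡ 0 at y ∈ ∅; g ≡ 0 at y ∈ ∅; common: ∅.
  x = 4: f ≡ 0 at y ∈ {3, 4}; g ≡ 0 at y ∈ {3}; common: {3}.
Collecting: common zeros = {(4, 3)}, so the count is 1.
Comparison with the Bézout bound: 1 ≤ 4 = deg(f)·deg(g), as expected for curves with no common component (the affine F_5-count falls short of the bound because intersections may lie at infinity, over extension fields, or carry multiplicity).


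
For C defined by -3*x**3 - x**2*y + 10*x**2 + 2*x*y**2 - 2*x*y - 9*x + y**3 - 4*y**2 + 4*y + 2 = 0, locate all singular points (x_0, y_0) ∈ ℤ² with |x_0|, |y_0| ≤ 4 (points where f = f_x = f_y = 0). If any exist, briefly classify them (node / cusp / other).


Singular points: {(1, 1)}; classification: cusp.

Compute partial derivatives:
  f_x = -9*x**2 - 2*x*y + 20*x + 2*y**2 - 2*y - 9.
  f_y = -x**2 + 4*x*y - 2*x + 3*y**2 - 8*y + 4.
Scan x_0 ∈ {−4, ..., 4}. For each x_0, f_y(x_0, y) is a polynomial in y; find its integer roots y ∈ {−4, ..., 4}, then test f_x and f at those candidates.
  x = -4: f_y(-4, y) = 3*y**2 - 24*y - 4; no integer root y with |y| ≤ 4.
  x = -3: f_y(-3, y) = 3*y**2 - 20*y + 1; no integer root y with |y| ≤ 4.
  x = -2: f_y(-2, y) = 3*y**2 - 16*y + 4; no integer root y with |y| ≤ 4.
  x = -1: f_y(-1, y) = 3*y**2 - 12*y + 5; no integer root y with |y| ≤ 4.
  x = 0: f_y(0, y) = 3*y**2 - 8*y + 4; vanishes at y ∈ {2}. (0, 2): f_x = -5 ≠ 0.
  x = 1: f_y(1, y) = 3*y**2 - 4*y + 1; vanishes at y ∈ {1}. (1, 1): f_x = 0, f = 0 — SINGULAR.
  x = 2: f_y(2, y) = 3*y**2 - 4; no integer root y with |y| ≤ 4.
  x = 3: f_y(3, y) = 3*y**2 + 4*y - 11; no integer root y with |y| ≤ 4.
  x = 4: f_y(4, y) = 3*y**2 + 8*y - 20; no integer root y with |y| ≤ 4.
Only singular point on the grid: (1, 1).
Classify: substitute x = 1 + u, y = 1 + v and expand: f = -3*u**3 - u**2*v + 2*u*v**2 + v**3 + v**2.
No constant or linear terms (consistent with a singular point). Quadratic part: v**2. Cubic part: -3*u**3 - u**2*v + 2*u*v**2 + v**3.
The quadratic part v**2 is a perfect square, so there is a single (double) tangent line v = 0, i.e. y = 1. Restricting the cubic part to that line (v = 0) leaves -3*u**3 ≠ 0, so f is not divisible by v and the branch is v² ≈ 3*u**3 to lowest order — this is a cusp.
Classification: cusp.


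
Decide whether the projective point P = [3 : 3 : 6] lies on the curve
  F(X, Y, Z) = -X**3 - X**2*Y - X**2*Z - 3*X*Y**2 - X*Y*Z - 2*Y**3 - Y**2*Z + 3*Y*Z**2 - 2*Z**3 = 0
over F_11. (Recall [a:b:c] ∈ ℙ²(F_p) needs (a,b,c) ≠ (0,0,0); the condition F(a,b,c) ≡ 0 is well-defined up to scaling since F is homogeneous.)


F(3,3,6) ≡ 3 (mod 11); P is NOT on the curve.

Evaluate F(3, 3, 6) term-by-term (mod 11).
  -X**3 ↦ -1·27·1·1 = -27
  -X**2*Y ↦ -1·9·3·1 = -27
  -X**2*Z ↦ -1·9·1·6 = -54
  -3*X*Y**2 ↦ -3·3·9·1 = -81
  -X*Y*Z ↦ -1·3·3·6 = -54
  -2*Y**3 ↦ -2·1·27·1 = -54
  -Y**2*Z ↦ -1·1·9·6 = -54
  3*Y*Z**2 ↦ 3·1·3·36 = 324
  -2*Z**3 ↦ -2·1·1·216 = -432
Sum: F(3, 3, 6) = (-27) + (-27) + (-54) + (-81) + (-54) + (-54) + (-54) + (324) + (-432) = -459.
Reducing mod 11: -459 ≡ 3 (mod 11).
Since F(a, b, c) ≡ 3 ≠ 0 (mod 11), P does NOT lie on the curve.


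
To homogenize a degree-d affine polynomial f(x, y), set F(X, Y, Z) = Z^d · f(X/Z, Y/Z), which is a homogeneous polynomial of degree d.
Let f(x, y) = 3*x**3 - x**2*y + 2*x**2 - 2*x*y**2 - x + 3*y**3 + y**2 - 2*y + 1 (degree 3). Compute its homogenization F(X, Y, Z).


F(X, Y, Z) = 3*X**3 - X**2*Y + 2*X**2*Z - 2*X*Y**2 - X*Z**2 + 3*Y**3 + Y**2*Z - 2*Y*Z**2 + Z**3

deg(f) = 3.
Substitute x = X/Z, y = Y/Z into f, then multiply by Z^3.
  monomial 3·x^3·y^0 ↦ 3·X^3·Y^0·Z^0.
  monomial -1·x^2·y^1 ↦ -1·X^2·Y^1·Z^0.
  monomial 2·x^2·y^0 ↦ 2·X^2·Y^0·Z^1.
  monomial -2·x^1·y^2 ↦ -2·X^1·Y^2·Z^0.
  monomial -1·x^1·y^0 ↦ -1·X^1·Y^0·Z^2.
  monomial 3·x^0·y^3 ↦ 3·X^0·Y^3·Z^0.
  monomial 1·x^0·y^2 ↦ 1·X^0·Y^2·Z^1.
  monomial -2·x^0·y^1 ↦ -2·X^0·Y^1·Z^2.
  monomial 1·x^0·y^0 ↦ 1·X^0·Y^0·Z^3.
Collecting: F(X, Y, Z) = 3*X**3 - X**2*Y + 2*X**2*Z - 2*X*Y**2 - X*Z**2 + 3*Y**3 + Y**2*Z - 2*Y*Z**2 + Z**3.


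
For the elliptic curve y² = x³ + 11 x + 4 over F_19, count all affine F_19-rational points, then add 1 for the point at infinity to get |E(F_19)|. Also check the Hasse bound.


Affine points = {(0, 2), (0, 17), (1, 4), (1, 15), (3, 8), (3, 11), (4, 6), (4, 13), (6, 1), (6, 18), (7, 5), (7, 14), (13, 8), (13, 11), (16, 1), (16, 18), (18, 7), (18, 12)}; affine count = 18; |E(F_19)| = 19.

Discriminant check: Δ ∝ 4a³ + 27b² = 4·11³ + 27·4² = 4·1331 + 27·16 ≡ 18 (mod 19). Nonzero ⇒ E is nonsingular.
For each x ∈ F_19, compute rhs = x³ + 11·x + 4 mod 19, then count y ∈ F_19 with y² ≡ rhs.
  x = 0: rhs = 4, matching y values: 2, 17 (2 points).
  x = 1: rhs = 16, matching y values: 4, 15 (2 points).
  x = 2: rhs = 15, matching y values: none (0 points).
  x = 3: rhs = 7, matching y values: 8, 11 (2 points).
  x = 4: rhs = 17, matching y values: 6, 13 (2 points).
  x = 5: rhs = 13, matching y values: none (0 points).
  x = 6: rhs = 1, matching y values: 1, 18 (2 points).
  x = 7: rhs = 6, matching y values: 5, 14 (2 points).
  x = 8: rhs = 15, matching y values: none (0 points).
  x = 9: rhs = 15, matching y values: none (0 points).
  x = 10: rhs = 12, matching y values: none (0 points).
  x = 11: rhs = 12, matching y values: none (0 points).
  x = 12: rhs = 2, matching y values: none (0 points).
  x = 13: rhs = 7, matching y values: 8, 11 (2 points).
  x = 14: rhs = 14, matching y values: none (0 points).
  x = 15: rhs = 10, matching y values: none (0 points).
  x = 16: rhs = 1, matching y values: 1, 18 (2 points).
  x = 17: rhs = 12, matching y values: none (0 points).
  x = 18: rhs = 11, matching y values: 7, 12 (2 points).
Total affine count: 18.
Full point count |E(F_19)| = 18 + 1 = 19.
Hasse bound: |19 − (19+1)| = |-1| = 1 ≤ 2√19 ≈ 8.7178 ✓.


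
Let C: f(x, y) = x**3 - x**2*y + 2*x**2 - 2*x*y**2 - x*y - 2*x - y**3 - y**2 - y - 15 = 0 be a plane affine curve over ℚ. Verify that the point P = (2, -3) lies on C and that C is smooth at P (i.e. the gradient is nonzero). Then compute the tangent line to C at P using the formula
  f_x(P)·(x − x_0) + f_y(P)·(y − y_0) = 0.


Tangent line at P: 15*x - 4*y - 42 = 0.

Step 1: f(2, -3) = 0, so P lies on C.
Step 2: partial derivatives
  f_x(x, y) = 3*x**2 - 2*x*y + 4*x - 2*y**2 - y - 2, f_y(x, y) = -x**2 - 4*x*y - x - 3*y**2 - 2*y - 1.
  f_x(P) = 15, f_y(P) = -4 (gradient nonzero, so P is smooth).
Step 3: tangent line at P: 15·(x − 2) + -4·(y − -3) = 0.
Expanding: 15*x - 4*y - 42 = 0.


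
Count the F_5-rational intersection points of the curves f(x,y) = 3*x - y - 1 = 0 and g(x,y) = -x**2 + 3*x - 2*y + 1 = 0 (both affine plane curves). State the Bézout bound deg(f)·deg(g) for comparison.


Common zeros: {(3, 3), (4, 1)}; count = 2; Bézout bound = 2.

deg(f) = 1, deg(g) = 2, so Bézout bound = 2.
Scan x ∈ F_5. For each x, list the y ∈ F_5 with f(x, y) ≡ 0 and those with g(x, y) ≡ 0 (mod 5); the common zeros in that column are the intersection.
  x = 0: f ≡ 0 at y ∈ {4}; g ≡ 0 at y ∈ {3}; common: ∅.
  x = 1: f ≡ 0 at y ∈ {2}; g ≡ 0 at y ∈ {4}; common: ∅.
  x = 2: f ≡ 0 at y ∈ {0}; g ≡ 0 at y ∈ {4}; common: ∅.
  x = 3: f ≡ 0 at y ∈ {3}; g ≡ 0 at y ∈ {3}; common: {3}.
  x = 4: f ≡ 0 at y ∈ {1}; g ≡ 0 at y ∈ {1}; common: {1}.
Collecting: common zeros = {(3, 3), (4, 1)}, so the count is 2.
Comparison with the Bézout bound: 2 ≤ 2 = deg(f)·deg(g), as expected for curves with no common component (the bound is attained).


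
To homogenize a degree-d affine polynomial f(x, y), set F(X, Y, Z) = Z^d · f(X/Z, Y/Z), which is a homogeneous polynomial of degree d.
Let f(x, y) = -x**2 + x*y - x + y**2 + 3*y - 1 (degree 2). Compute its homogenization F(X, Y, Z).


F(X, Y, Z) = -X**2 + X*Y - X*Z + Y**2 + 3*Y*Z - Z**2

deg(f) = 2.
Substitute x = X/Z, y = Y/Z into f, then multiply by Z^2.
  monomial -1·x^2·y^0 ↦ -1·X^2·Y^0·Z^0.
  monomial 1·x^1·y^1 ↦ 1·X^1·Y^1·Z^0.
  monomial -1·x^1·y^0 ↦ -1·X^1·Y^0·Z^1.
  monomial 1·x^0·y^2 ↦ 1·X^0·Y^2·Z^0.
  monomial 3·x^0·y^1 ↦ 3·X^0·Y^1·Z^1.
  monomial -1·x^0·y^0 ↦ -1·X^0·Y^0·Z^2.
Collecting: F(X, Y, Z) = -X**2 + X*Y - X*Z + Y**2 + 3*Y*Z - Z**2.


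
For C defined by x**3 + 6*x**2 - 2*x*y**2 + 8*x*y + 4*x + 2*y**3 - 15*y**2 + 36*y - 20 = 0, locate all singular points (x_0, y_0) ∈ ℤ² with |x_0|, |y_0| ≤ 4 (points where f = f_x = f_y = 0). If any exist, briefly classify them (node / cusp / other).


Singular points: {(-2, 2)}; classification: cusp.

Compute partial derivatives:
  f_x = 3*x**2 + 12*x - 2*y**2 + 8*y + 4.
  f_y = -4*x*y + 8*x + 6*y**2 - 30*y + 36.
Scan x_0 ∈ {−4, ..., 4}. For each x_0, f_y(x_0, y) is a polynomial in y; find its integer roots y ∈ {−4, ..., 4}, then test f_x and f at those candidates.
  x = -4: f_y(-4, y) = 6*y**2 - 14*y + 4; vanishes at y ∈ {2}. (-4, 2): f_x = 12 ≠ 0.
  x = -3: f_y(-3, y) = 6*y**2 - 18*y + 12; vanishes at y ∈ {1, 2}. (-3, 1): f_x = 1 ≠ 0; (-3, 2): f_x = 3 ≠ 0.
  x = -2: f_y(-2, y) = 6*y**2 - 22*y + 20; vanishes at y ∈ {2}. (-2, 2): f_x = 0, f = 0 — SINGULAR.
  x = -1: f_y(-1, y) = 6*y**2 - 26*y + 28; vanishes at y ∈ {2}. (-1, 2): f_x = 3 ≠ 0.
  x = 0: f_y(0, y) = 6*y**2 - 30*y + 36; vanishes at y ∈ {2, 3}. (0, 2): f_x = 12 ≠ 0; (0, 3): f_x = 10 ≠ 0.
  x = 1: f_y(1, y) = 6*y**2 - 34*y + 44; vanishes at y ∈ {2}. (1, 2): f_x = 27 ≠ 0.
  x = 2: f_y(2, y) = 6*y**2 - 38*y + 52; vanishes at y ∈ {2}. (2, 2): f_x = 48 ≠ 0.
  x = 3: f_y(3, y) = 6*y**2 - 42*y + 60; vanishes at y ∈ {2}. (3, 2): f_x = 75 ≠ 0.
  x = 4: f_y(4, y) = 6*y**2 - 46*y + 68; vanishes at y ∈ {2}. (4, 2): f_x = 108 ≠ 0.
Only singular point on the grid: (-2, 2).
Classify: substitute x = -2 + u, y = 2 + v and expand: f = u**3 - 2*u*v**2 + 2*v**3 + v**2.
No constant or linear terms (consistent with a singular point). Quadratic part: v**2. Cubic part: u**3 - 2*u*v**2 + 2*v**3.
The quadratic part v**2 is a perfect square, so there is a single (double) tangent line v = 0, i.e. y = 2. Restricting the cubic part to that line (v = 0) leaves u**3 ≠ 0, so f is not divisible by v and the branch is v² ≈ -u**3 to lowest order — this is a cusp.
Classification: cusp.


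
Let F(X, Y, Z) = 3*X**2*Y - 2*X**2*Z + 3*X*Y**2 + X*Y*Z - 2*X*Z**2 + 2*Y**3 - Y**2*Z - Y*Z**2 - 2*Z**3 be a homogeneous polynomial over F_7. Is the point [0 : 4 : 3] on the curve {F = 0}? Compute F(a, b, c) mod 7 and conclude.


F(0,4,3) ≡ 4 (mod 7); P is NOT on the curve.

Evaluate F(0, 4, 3) term-by-term (mod 7).
  3*X**2*Y ↦ 3·0·4·1 = 0
  -2*X**2*Z ↦ -2·0·1·3 = 0
  3*X*Y**2 ↦ 3·0·16·1 = 0
  X*Y*Z ↦ 1·0·4·3 = 0
  -2*X*Z**2 ↦ -2·0·1·9 = 0
  2*Y**3 ↦ 2·1·64·1 = 128
  -Y**2*Z ↦ -1·1·16·3 = -48
  -Y*Z**2 ↦ -1·1·4·9 = -36
  -2*Z**3 ↦ -2·1·1·27 = -54
Sum: F(0, 4, 3) = (0) + (0) + (0) + (0) + (0) + (128) + (-48) + (-36) + (-54) = -10.
Reducing mod 7: -10 ≡ 4 (mod 7).
Since F(a, b, c) ≡ 4 ≠ 0 (mod 7), P does NOT lie on the curve.


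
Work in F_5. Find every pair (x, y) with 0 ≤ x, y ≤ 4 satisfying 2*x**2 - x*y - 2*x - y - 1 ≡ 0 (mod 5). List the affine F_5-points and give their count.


Affine F_5-points: {(0, 4), (1, 2), (2, 1), (3, 4)}; count = 4.

For each of the 25 pairs (x, y) ∈ F_5², evaluate f(x, y) mod 5. Record the zeros.
  x = 0: [0↦4, 1↦3, 2↦2, 3↦1, 4↦0]  zeros at y ∈ {4}
  x = 1: [0↦4, 1↦2, 2↦0, 3↦3, 4↦1]  zeros at y ∈ {2}
  x = 2: [0↦3, 1↦0, 2↦2, 3↦4, 4↦1]  zeros at y ∈ {1}
  x = 3: [0↦1, 1↦2, 2↦3, 3↦4, 4↦0]  zeros at y ∈ {4}
  x = 4: [0↦3, 1↦3, 2↦3, 3↦3, 4↦3]  zeros at y ∈ ∅
Collecting zeros: affine points = {(0, 4), (1, 2), (2, 1), (3, 4)}.
Total count |C(F_5)_aff| = 4.


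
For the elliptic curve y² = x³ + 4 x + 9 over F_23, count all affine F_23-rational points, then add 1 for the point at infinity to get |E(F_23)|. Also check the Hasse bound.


Affine points = {(0, 3), (0, 20), (2, 5), (2, 18), (3, 5), (3, 18), (5, 4), (5, 19), (7, 9), (7, 14), (8, 1), (8, 22), (11, 2), (11, 21), (13, 2), (13, 21), (14, 7), (14, 16), (16, 11), (16, 12), (18, 5), (18, 18), (20, 4), (20, 19), (21, 4), (21, 19), (22, 2), (22, 21)}; affine count = 28; |E(F_23)| = 29.

Discriminant check: Δ ∝ 4a³ + 27b² = 4·4³ + 27·9² = 4·64 + 27·81 ≡ 5 (mod 23). Nonzero ⇒ E is nonsingular.
For each x ∈ F_23, compute rhs = x³ + 4·x + 9 mod 23, then count y ∈ F_23 with y² ≡ rhs.
  x = 0: rhs = 9, matching y values: 3, 20 (2 points).
  x = 1: rhs = 14, matching y values: none (0 points).
  x = 2: rhs = 2, matching y values: 5, 18 (2 points).
  x = 3: rhs = 2, matching y values: 5, 18 (2 points).
  x = 4: rhs = 20, matching y values: none (0 points).
  x = 5: rhs = 16, matching y values: 4, 19 (2 points).
  x = 6: rhs = 19, matching y values: none (0 points).
  x = 7: rhs = 12, matching y values: 9, 14 (2 points).
  x = 8: rhs = 1, matching y values: 1, 22 (2 points).
  x = 9: rhs = 15, matching y values: none (0 points).
  x = 10: rhs = 14, matching y values: none (0 points).
  x = 11: rhs = 4, matching y values: 2, 21 (2 points).
  x = 12: rhs = 14, matching y values: none (0 points).
  x = 13: rhs = 4, matching y values: 2, 21 (2 points).
  x = 14: rhs = 3, matching y values: 7, 16 (2 points).
  x = 15: rhs = 17, matching y values: none (0 points).
  x = 16: rhs = 6, matching y values: 11, 12 (2 points).
  x = 17: rhs = 22, matching y values: none (0 points).
  x = 18: rhs = 2, matching y values: 5, 18 (2 points).
  x = 19: rhs = 21, matching y values: none (0 points).
  x = 20: rhs = 16, matching y values: 4, 19 (2 points).
  x = 21: rhs = 16, matching y values: 4, 19 (2 points).
  x = 22: rhs = 4, matching y values: 2, 21 (2 points).
Total affine count: 28.
Full point count |E(F_23)| = 28 + 1 = 29.
Hasse bound: |29 − (23+1)| = |5| = 5 ≤ 2√23 ≈ 9.5917 ✓.


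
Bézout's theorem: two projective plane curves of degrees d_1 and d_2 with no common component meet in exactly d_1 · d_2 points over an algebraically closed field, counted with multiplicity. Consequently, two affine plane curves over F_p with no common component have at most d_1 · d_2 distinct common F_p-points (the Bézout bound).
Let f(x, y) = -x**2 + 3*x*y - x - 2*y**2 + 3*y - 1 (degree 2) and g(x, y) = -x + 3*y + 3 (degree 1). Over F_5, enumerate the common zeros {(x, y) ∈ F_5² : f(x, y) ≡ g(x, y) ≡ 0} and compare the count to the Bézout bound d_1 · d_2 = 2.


Common zeros: ∅; count = 0; Bézout bound = 2.

deg(f) = 2, deg(g) = 1, so Bézout bound = 2.
Scan x ∈ F_5. For each x, list the y ∈ F_5 with f(x, y) ≡ 0 and those with g(x, y) ≡ 0 (mod 5); the common zeros in that column are the intersection.
  x = 0: f ≡ 0 at y ∈ {1, 3}; g ≡ 0 at y ∈ {4}; common: ∅.
  x = 1: f ≡ 0 at y ∈ ∅; g ≡ 0 at y ∈ {1}; common: ∅.
  x = 2: f ≡ 0 at y ∈ {1}; g ≡ 0 at y ∈ {3}; common: ∅.
  x = 3: f ≡ 0 at y ∈ {3}; g ≡ 0 at y ∈ {0}; common: ∅.
  x = 4: f ≡ 0 at y ∈ ∅; g ≡ 0 at y ∈ {2}; common: ∅.
Collecting: common zeros = ∅, so the count is 0.
Comparison with the Bézout bound: 0 ≤ 2 = deg(f)·deg(g), as expected for curves with no common component (the affine F_5-count falls short of the bound because intersections may lie at infinity, over extension fields, or carry multiplicity).


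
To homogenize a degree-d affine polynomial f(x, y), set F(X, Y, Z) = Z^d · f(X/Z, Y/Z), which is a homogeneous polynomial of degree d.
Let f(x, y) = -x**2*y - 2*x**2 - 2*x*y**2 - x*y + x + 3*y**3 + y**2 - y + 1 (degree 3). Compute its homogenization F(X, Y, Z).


F(X, Y, Z) = -X**2*Y - 2*X**2*Z - 2*X*Y**2 - X*Y*Z + X*Z**2 + 3*Y**3 + Y**2*Z - Y*Z**2 + Z**3

deg(f) = 3.
Substitute x = X/Z, y = Y/Z into f, then multiply by Z^3.
  monomial -1·x^2·y^1 ↦ -1·X^2·Y^1·Z^0.
  monomial -2·x^2·y^0 ↦ -2·X^2·Y^0·Z^1.
  monomial -2·x^1·y^2 ↦ -2·X^1·Y^2·Z^0.
  monomial -1·x^1·y^1 ↦ -1·X^1·Y^1·Z^1.
  monomial 1·x^1·y^0 ↦ 1·X^1·Y^0·Z^2.
  monomial 3·x^0·y^3 ↦ 3·X^0·Y^3·Z^0.
  monomial 1·x^0·y^2 ↦ 1·X^0·Y^2·Z^1.
  monomial -1·x^0·y^1 ↦ -1·X^0·Y^1·Z^2.
  monomial 1·x^0·y^0 ↦ 1·X^0·Y^0·Z^3.
Collecting: F(X, Y, Z) = -X**2*Y - 2*X**2*Z - 2*X*Y**2 - X*Y*Z + X*Z**2 + 3*Y**3 + Y**2*Z - Y*Z**2 + Z**3.


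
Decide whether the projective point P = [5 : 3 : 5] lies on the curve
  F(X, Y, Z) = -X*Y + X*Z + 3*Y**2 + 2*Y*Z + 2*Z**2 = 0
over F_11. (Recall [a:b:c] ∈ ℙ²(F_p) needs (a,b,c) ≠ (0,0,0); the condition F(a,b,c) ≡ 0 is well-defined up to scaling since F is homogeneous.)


F(5,3,5) ≡ 7 (mod 11); P is NOT on the curve.

Evaluate F(5, 3, 5) term-by-term (mod 11).
  -X*Y ↦ -1·5·3·1 = -15
  X*Z ↦ 1·5·1·5 = 25
  3*Y**2 ↦ 3·1·9·1 = 27
  2*Y*Z ↦ 2·1·3·5 = 30
  2*Z**2 ↦ 2·1·1·25 = 50
Sum: F(5, 3, 5) = (-15) + (25) + (27) + (30) + (50) = 117.
Reducing mod 11: 117 ≡ 7 (mod 11).
Since F(a, b, c) ≡ 7 ≠ 0 (mod 11), P does NOT lie on the curve.


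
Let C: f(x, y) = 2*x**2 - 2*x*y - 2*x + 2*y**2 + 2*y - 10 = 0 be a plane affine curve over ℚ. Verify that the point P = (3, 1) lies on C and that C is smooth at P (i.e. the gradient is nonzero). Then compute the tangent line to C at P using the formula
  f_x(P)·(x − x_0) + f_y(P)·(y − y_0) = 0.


Tangent line at P: 8*x - 24 = 0.

Step 1: f(3, 1) = 0, so P lies on C.
Step 2: partial derivatives
  f_x(x, y) = 4*x - 2*y - 2, f_y(x, y) = -2*x + 4*y + 2.
  f_x(P) = 8, f_y(P) = 0 (gradient nonzero, so P is smooth).
Step 3: tangent line at P: 8·(x − 3) + 0·(y − 1) = 0.
Expanding: 8*x - 24 = 0.


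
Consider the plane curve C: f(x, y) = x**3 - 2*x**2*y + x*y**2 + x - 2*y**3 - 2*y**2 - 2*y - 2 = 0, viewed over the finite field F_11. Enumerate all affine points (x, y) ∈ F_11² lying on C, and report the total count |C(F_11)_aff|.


Affine F_11-points: {(0, 10), (1, 0), (2, 6), (2, 7), (2, 9), (3, 3), (3, 5), (3, 9), (4, 0), (5, 1), (5, 3), (6, 0), (9, 3)}; count = 13.

For each of the 121 pairs (x, y) ∈ F_11², evaluate f(x, y) mod 11. Record the zeros.
  x = 0: [0↦9, 1↦3, 2↦3, 3↦8, 4↦6, 5↦7, 6↦10, 7↦3, 8↦7, 9↦10, 10↦0]  zeros at y ∈ {10}
  x = 1: [0↦0, 1↦4, 2↦5, 3↦2, 4↦5, 5↦2, 6↦3, 7↦7, 8↦2, 9↦9, 10↦5]  zeros at y ∈ {0}
  x = 2: [0↦8, 1↦7, 2↦5, 3↦1, 4↦5, 5↦5, 6↦0, 7↦0, 8↦4, 9↦0, 10↦9]  zeros at y ∈ {6, 7, 9}
  x = 3: [0↦6, 1↦7, 2↦9, 3↦0, 4↦1, 5↦0, 6↦7, 7↦10, 8↦8, 9↦0, 10↦7]  zeros at y ∈ {3, 5, 9}
  x = 4: [0↦0, 1↦10, 2↦1, 3↦5, 4↦10, 5↦4, 6↦8, 7↦10, 8↦9, 9↦4, 10↦5]  zeros at y ∈ {0}
  x = 5: [0↦7, 1↦0, 2↦9, 3↦0, 4↦5, 5↦1, 6↦9, 7↦6, 8↦2, 9↦7, 10↦9]  zeros at y ∈ {1, 3}
  x = 6: [0↦0, 1↦5, 2↦6, 3↦2, 4↦3, 5↦8, 6↦5, 7↦4, 8↦4, 9↦4, 10↦3]  zeros at y ∈ {0}
  x = 7: [0↦7, 1↦9, 2↦9, 3↦6, 4↦10, 5↦9, 6↦2, 7↦10, 8↦10, 9↦1, 10↦4]  zeros at y ∈ ∅
  x = 8: [0↦1, 1↦7, 2↦2, 3↦7, 4↦10, 5↦10, 6↦6, 7↦8, 8↦4, 9↦4, 10↦7]  zeros at y ∈ ∅
  x = 9: [0↦10, 1↦5, 2↦2, 3↦0, 4↦9, 5↦6, 6↦1, 7↦4, 8↦3, 9↦8, 10↦7]  zeros at y ∈ {3}
  x = 10: [0↦7, 1↦9, 2↦4, 3↦2, 4↦2, 5↦3, 6↦4, 7↦4, 8↦2, 9↦8, 10↦10]  zeros at y ∈ ∅
Collecting zeros: affine points = {(0, 10), (1, 0), (2, 6), (2, 7), (2, 9), (3, 3), (3, 5), (3, 9), (4, 0), (5, 1), (5, 3), (6, 0), (9, 3)}.
Total count |C(F_11)_aff| = 13.


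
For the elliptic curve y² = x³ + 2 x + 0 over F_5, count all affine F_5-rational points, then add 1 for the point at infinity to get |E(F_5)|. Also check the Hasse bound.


Affine points = {(0, 0)}; affine count = 1; |E(F_5)| = 2.

Discriminant check: Δ ∝ 4a³ + 27b² = 4·2³ + 27·0² = 4·8 + 27·0 ≡ 2 (mod 5). Nonzero ⇒ E is nonsingular.
For each x ∈ F_5, compute rhs = x³ + 2·x + 0 mod 5, then count y ∈ F_5 with y² ≡ rhs.
  x = 0: rhs = 0, matching y values: 0 (1 points).
  x = 1: rhs = 3, matching y values: none (0 points).
  x = 2: rhs = 2, matching y values: none (0 points).
  x = 3: rhs = 3, matching y values: none (0 points).
  x = 4: rhs = 2, matching y values: none (0 points).
Total affine count: 1.
Full point count |E(F_5)| = 1 + 1 = 2.
Hasse bound: |2 − (5+1)| = |-4| = 4 ≤ 2√5 ≈ 4.4721 ✓.


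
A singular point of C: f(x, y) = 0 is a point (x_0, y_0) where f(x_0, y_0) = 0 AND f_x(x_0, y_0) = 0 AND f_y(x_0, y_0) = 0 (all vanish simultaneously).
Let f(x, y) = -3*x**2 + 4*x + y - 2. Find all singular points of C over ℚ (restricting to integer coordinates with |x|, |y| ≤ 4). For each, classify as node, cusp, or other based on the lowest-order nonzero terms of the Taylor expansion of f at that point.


No singular points in the scanned grid; C is smooth there.

Compute partial derivatives:
  f_x = 4 - 6*x.
  f_y = 1.
f_y = 1 is a nonzero constant, so f_y never vanishes: no point (x, y) can satisfy f = f_x = f_y = 0. In particular no (x, y) ∈ {−4, ..., 4}² is singular; the curve is smooth.


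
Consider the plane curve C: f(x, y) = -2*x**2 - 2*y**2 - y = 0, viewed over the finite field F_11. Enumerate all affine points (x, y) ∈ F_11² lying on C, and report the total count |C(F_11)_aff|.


Affine F_11-points: {(0, 0), (0, 5), (2, 1), (2, 4), (3, 8), (4, 6), (4, 10), (7, 6), (7, 10), (8, 8), (9, 1), (9, 4)}; count = 12.

For each of the 121 pairs (x, y) ∈ F_11², evaluate f(x, y) mod 11. Record the zeros.
  x = 0: [0↦0, 1↦8, 2↦1, 3↦1, 4↦8, 5↦0, 6↦10, 7↦5, 8↦7, 9↦5, 10↦10]  zeros at y ∈ {0, 5}
  x = 1: [0↦9, 1↦6, 2↦10, 3↦10, 4↦6, 5↦9, 6↦8, 7↦3, 8↦5, 9↦3, 10↦8]  zeros at y ∈ ∅
  x = 2: [0↦3, 1↦0, 2↦4, 3↦4, 4↦0, 5↦3, 6↦2, 7↦8, 8↦10, 9↦8, 10↦2]  zeros at y ∈ {1, 4}
  x = 3: [0↦4, 1↦1, 2↦5, 3↦5, 4↦1, 5↦4, 6↦3, 7↦9, 8↦0, 9↦9, 10↦3]  zeros at y ∈ {8}
  x = 4: [0↦1, 1↦9, 2↦2, 3↦2, 4↦9, 5↦1, 6↦0, 7↦6, 8↦8, 9↦6, 10↦0]  zeros at y ∈ {6, 10}
  x = 5: [0↦5, 1↦2, 2↦6, 3↦6, 4↦2, 5↦5, 6↦4, 7↦10, 8↦1, 9↦10, 10↦4]  zeros at y ∈ ∅
  x = 6: [0↦5, 1↦2, 2↦6, 3↦6, 4↦2, 5↦5, 6↦4, 7↦10, 8↦1, 9↦10, 10↦4]  zeros at y ∈ ∅
  x = 7: [0↦1, 1↦9, 2↦2, 3↦2, 4↦9, 5↦1, 6↦0, 7↦6, 8↦8, 9↦6, 10↦0]  zeros at y ∈ {6, 10}
  x = 8: [0↦4, 1↦1, 2↦5, 3↦5, 4↦1, 5↦4, 6↦3, 7↦9, 8↦0, 9↦9, 10↦3]  zeros at y ∈ {8}
  x = 9: [0↦3, 1↦0, 2↦4, 3↦4, 4↦0, 5↦3, 6↦2, 7↦8, 8↦10, 9↦8, 10↦2]  zeros at y ∈ {1, 4}
  x = 10: [0↦9, 1↦6, 2↦10, 3↦10, 4↦6, 5↦9, 6↦8, 7↦3, 8↦5, 9↦3, 10↦8]  zeros at y ∈ ∅
Collecting zeros: affine points = {(0, 0), (0, 5), (2, 1), (2, 4), (3, 8), (4, 6), (4, 10), (7, 6), (7, 10), (8, 8), (9, 1), (9, 4)}.
Total count |C(F_11)_aff| = 12.


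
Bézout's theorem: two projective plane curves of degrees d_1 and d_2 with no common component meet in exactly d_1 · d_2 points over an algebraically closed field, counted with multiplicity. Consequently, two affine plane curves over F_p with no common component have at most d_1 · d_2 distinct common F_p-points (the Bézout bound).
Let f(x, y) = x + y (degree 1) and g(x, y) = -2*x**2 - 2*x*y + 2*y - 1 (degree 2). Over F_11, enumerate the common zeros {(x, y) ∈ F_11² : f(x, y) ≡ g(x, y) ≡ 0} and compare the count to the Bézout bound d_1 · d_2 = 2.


Common zeros: {(5, 6)}; count = 1; Bézout bound = 2.

deg(f) = 1, deg(g) = 2, so Bézout bound = 2.
Scan x ∈ F_11. For each x, list the y ∈ F_11 with f(x, y) ≡ 0 and those with g(x, y) ≡ 0 (mod 11); the common zeros in that column are the intersection.
  x = 0: f ≡ 0 at y ∈ {0}; g ≡ 0 at y ∈ {6}; common: ∅.
  x = 1: f ≡ 0 at y ∈ {10}; g ≡ 0 at y ∈ ∅; common: ∅.
  x = 2: f ≡ 0 at y ∈ {9}; g ≡ 0 at y ∈ {1}; common: ∅.
  x = 3: f ≡ 0 at y ∈ {8}; g ≡ 0 at y ∈ {9}; common: ∅.
  x = 4: f ≡ 0 at y ∈ {7}; g ≡ 0 at y ∈ {0}; common: ∅.
  x = 5: f ≡ 0 at y ∈ {6}; g ≡ 0 at y ∈ {6}; common: {6}.
  x = 6: f ≡ 0 at y ∈ {5}; g ≡ 0 at y ∈ {7}; common: ∅.
  x = 7: f ≡ 0 at y ∈ {4}; g ≡ 0 at y ∈ {0}; common: ∅.
  x = 8: f ≡ 0 at y ∈ {3}; g ≡ 0 at y ∈ {1}; common: ∅.
  x = 9: f ≡ 0 at y ∈ {2}; g ≡ 0 at y ∈ {7}; common: ∅.
  x = 10: f ≡ 0 at y ∈ {1}; g ≡ 0 at y ∈ {9}; common: ∅.
Collecting: common zeros = {(5, 6)}, so the count is 1.
Comparison with the Bézout bound: 1 ≤ 2 = deg(f)·deg(g), as expected for curves with no common component (the affine F_11-count falls short of the bound because intersections may lie at infinity, over extension fields, or carry multiplicity).


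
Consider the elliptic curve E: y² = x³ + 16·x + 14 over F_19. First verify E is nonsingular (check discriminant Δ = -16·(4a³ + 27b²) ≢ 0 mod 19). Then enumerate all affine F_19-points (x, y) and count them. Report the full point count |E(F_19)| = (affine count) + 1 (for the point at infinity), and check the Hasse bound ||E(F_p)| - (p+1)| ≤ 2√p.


Affine points = {(2, 4), (2, 15), (4, 3), (4, 16), (11, 1), (11, 18), (13, 5), (13, 14), (15, 0), (18, 4), (18, 15)}; affine count = 11; |E(F_19)| = 12.

Discriminant check: Δ ∝ 4a³ + 27b² = 4·16³ + 27·14² = 4·4096 + 27·196 ≡ 16 (mod 19). Nonzero ⇒ E is nonsingular.
For each x ∈ F_19, compute rhs = x³ + 16·x + 14 mod 19, then count y ∈ F_19 with y² ≡ rhs.
  x = 0: rhs = 14, matching y values: none (0 points).
  x = 1: rhs = 12, matching y values: none (0 points).
  x = 2: rhs = 16, matching y values: 4, 15 (2 points).
  x = 3: rhs = 13, matching y values: none (0 points).
  x = 4: rhs = 9, matching y values: 3, 16 (2 points).
  x = 5: rhs = 10, matching y values: none (0 points).
  x = 6: rhs = 3, matching y values: none (0 points).
  x = 7: rhs = 13, matching y values: none (0 points).
  x = 8: rhs = 8, matching y values: none (0 points).
  x = 9: rhs = 13, matching y values: none (0 points).
  x = 10: rhs = 15, matching y values: none (0 points).
  x = 11: rhs = 1, matching y values: 1, 18 (2 points).
  x = 12: rhs = 15, matching y values: none (0 points).
  x = 13: rhs = 6, matching y values: 5, 14 (2 points).
  x = 14: rhs = 18, matching y values: none (0 points).
  x = 15: rhs = 0, matching y values: 0 (1 points).
  x = 16: rhs = 15, matching y values: none (0 points).
  x = 17: rhs = 12, matching y values: none (0 points).
  x = 18: rhs = 16, matching y values: 4, 15 (2 points).
Total affine count: 11.
Full point count |E(F_19)| = 11 + 1 = 12.
Hasse bound: |12 − (19+1)| = |-8| = 8 ≤ 2√19 ≈ 8.7178 ✓.


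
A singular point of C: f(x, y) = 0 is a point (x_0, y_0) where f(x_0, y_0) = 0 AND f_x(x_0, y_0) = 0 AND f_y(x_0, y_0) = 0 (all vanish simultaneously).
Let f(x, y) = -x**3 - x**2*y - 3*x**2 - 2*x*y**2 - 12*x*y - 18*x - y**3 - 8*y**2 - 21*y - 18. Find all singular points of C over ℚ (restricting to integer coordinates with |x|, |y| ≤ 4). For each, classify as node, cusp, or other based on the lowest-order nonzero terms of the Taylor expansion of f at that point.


Singular points: {(0, -3)}; classification: cusp.

Compute partial derivatives:
  f_x = -3*x**2 - 2*x*y - 6*x - 2*y**2 - 12*y - 18.
  f_y = -x**2 - 4*x*y - 12*x - 3*y**2 - 16*y - 21.
Scan x_0 ∈ {−4, ..., 4}. For each x_0, f_y(x_0, y) is a polynomial in y; find its integer roots y ∈ {−4, ..., 4}, then test f_x and f at those candidates.
  x = -4: f_y(-4, y) = 11 - 3*y**2; no integer root y with |y| ≤ 4.
  x = -3: f_y(-3, y) = -3*y**2 - 4*y + 6; no integer root y with |y| ≤ 4.
  x = -2: f_y(-2, y) = -3*y**2 - 8*y - 1; no integer root y with |y| ≤ 4.
  x = -1: f_y(-1, y) = -3*y**2 - 12*y - 10; no integer root y with |y| ≤ 4.
  x = 0: f_y(0, y) = -3*y**2 - 16*y - 21; vanishes at y ∈ {-3}. (0, -3): f_x = 0, f = 0 — SINGULAR.
  x = 1: f_y(1, y) = -3*y**2 - 20*y - 34; no integer root y with |y| ≤ 4.
  x = 2: f_y(2, y) = -3*y**2 - 24*y - 49; no integer root y with |y| ≤ 4.
  x = 3: f_y(3, y) = -3*y**2 - 28*y - 66; no integer root y with |y| ≤ 4.
  x = 4: f_y(4, y) = -3*y**2 - 32*y - 85; no integer root y with |y| ≤ 4.
Only singular point on the grid: (0, -3).
Classify: substitute x = 0 + u, y = -3 + v and expand: f = -u**3 - u**2*v - 2*u*v**2 - v**3 + v**2.
No constant or linear terms (consistent with a singular point). Quadratic part: v**2. Cubic part: -u**3 - u**2*v - 2*u*v**2 - v**3.
The quadratic part v**2 is a perfect square, so there is a single (double) tangent line v = 0, i.e. y = -3. Restricting the cubic part to that line (v = 0) leaves -u**3 ≠ 0, so f is not divisible by v and the branch is v² ≈ u**3 to lowest order — this is a cusp.
Classification: cusp.
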